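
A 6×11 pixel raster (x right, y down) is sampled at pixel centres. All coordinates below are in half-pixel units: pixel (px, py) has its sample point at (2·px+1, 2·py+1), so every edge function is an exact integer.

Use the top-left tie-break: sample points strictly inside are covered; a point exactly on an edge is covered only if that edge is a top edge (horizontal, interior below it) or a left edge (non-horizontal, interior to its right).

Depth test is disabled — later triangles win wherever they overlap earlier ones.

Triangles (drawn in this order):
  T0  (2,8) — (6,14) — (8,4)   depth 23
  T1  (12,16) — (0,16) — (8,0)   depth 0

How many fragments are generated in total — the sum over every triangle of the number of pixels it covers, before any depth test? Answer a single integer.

T0:
  2·area = 52  (B↔C swapped to make it positive)
  edge (2, 8)→(8, 4): d=(6,-4) top-left  bias=+0
  edge (8, 4)→(6, 14): d=(-2,10) right/bottom  bias=-1
  edge (6, 14)→(2, 8): d=(-4,-6) top-left  bias=+0
    (3,2)@(7, 5): e=[2,8,42] → #
    (4,2)@(9, 5): e=[10,-12,54] → ·
    (2,3)@(5, 7): e=[6,24,22] → #
    (4,3)@(9, 7): e=[22,-16,46] → ·
    (1,4)@(3, 9): e=[10,40,2] → #
    (3,4)@(7, 9): e=[26,0,26] → ·  [on edge]
    (1,5)@(3, 11): e=[22,36,-6] → ·
    (2,5)@(5, 11): e=[30,16,6] → #
    (3,5)@(7, 11): e=[38,-4,18] → ·
    (2,6)@(5, 13): e=[42,12,-2] → ·
    (2,9)@(5, 19): e=[78,0,-26] → ·  [on edge]
  covered (6 px):
    · · · · · ·
    · · · · · ·
    · · · # · ·
    · · # # · ·
    · # # · · ·
    · · # · · ·
    · · · · · ·
    · · · · · ·
    · · · · · ·
    · · · · · ·
    · · · · · ·
T1:
  2·area = 192
  edge (12, 16)→(0, 16): d=(-12,0) right/bottom  bias=-1
  edge (0, 16)→(8, 0): d=(8,-16) top-left  bias=+0
  edge (8, 0)→(12, 16): d=(4,16) right/bottom  bias=-1
    (3,1)@(7, 3): e=[156,8,28] → #
    (4,1)@(9, 3): e=[156,40,-4] → ·
    (3,2)@(7, 5): e=[132,24,36] → #
    (4,2)@(9, 5): e=[132,56,4] → #
    (5,2)@(11, 5): e=[132,88,-28] → ·
    (2,3)@(5, 7): e=[108,8,76] → #
    (5,3)@(11, 7): e=[108,104,-20] → ·
    (2,4)@(5, 9): e=[84,24,84] → #
    (5,4)@(11, 9): e=[84,120,-12] → ·
    (1,5)@(3, 11): e=[60,8,124] → #
    (5,5)@(11, 11): e=[60,136,-4] → ·
    (1,6)@(3, 13): e=[36,24,132] → #
  covered (24 px):
    · · · · · ·
    · · · # · ·
    · · · # # ·
    · · # # # ·
    · · # # # ·
    · # # # # ·
    · # # # # #
    # # # # # #
    · · · · · ·
    · · · · · ·
    · · · · · ·

Result: 30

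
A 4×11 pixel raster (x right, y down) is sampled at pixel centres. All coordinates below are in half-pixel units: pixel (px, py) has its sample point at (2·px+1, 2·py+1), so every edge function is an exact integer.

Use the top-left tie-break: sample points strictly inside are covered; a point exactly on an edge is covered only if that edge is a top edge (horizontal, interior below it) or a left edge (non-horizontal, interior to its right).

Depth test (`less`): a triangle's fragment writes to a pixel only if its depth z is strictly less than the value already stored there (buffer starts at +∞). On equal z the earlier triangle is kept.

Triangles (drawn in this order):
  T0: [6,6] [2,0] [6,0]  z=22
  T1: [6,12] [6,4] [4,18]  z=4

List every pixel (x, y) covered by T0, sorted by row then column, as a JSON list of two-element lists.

T0:
  2·area = 24
  edge (6, 6)→(2, 0): d=(-4,-6) top-left  bias=+0
  edge (2, 0)→(6, 0): d=(4,0) top-left  bias=+0
  edge (6, 0)→(6, 6): d=(0,6) right/bottom  bias=-1
    (1,0)@(3, 1): e=[2,4,18] → X
    (2,0)@(5, 1): e=[14,4,6] → X
    (3,0)@(7, 1): e=[26,4,-6] → .
    (1,1)@(3, 3): e=[-6,12,18] → .
    (2,1)@(5, 3): e=[6,12,6] → X
    (3,1)@(7, 3): e=[18,12,-6] → .
    (2,2)@(5, 5): e=[-2,20,6] → .
  covered (3 px):
    . X X .
    . . X .
    . . . .
    . . . .
    . . . .
    . . . .
    . . . .
    . . . .
    . . . .
    . . . .
    . . . .
T1:
  2·area = 16  (B↔C swapped to make it positive)
  edge (6, 12)→(4, 18): d=(-2,6) right/bottom  bias=-1
  edge (4, 18)→(6, 4): d=(2,-14) top-left  bias=+0
  edge (6, 4)→(6, 12): d=(0,8) right/bottom  bias=-1
    (3,4)@(7, 9): e=[0,24,-8] → .  [on edge]
    (2,5)@(5, 11): e=[8,0,8] → X  [on edge]
    (3,5)@(7, 11): e=[-4,28,-8] → .
    (2,6)@(5, 13): e=[4,4,8] → X
    (3,6)@(7, 13): e=[-8,32,-8] → .
    (2,7)@(5, 15): e=[0,8,8] → .  [on edge]
    (1,10)@(3, 21): e=[0,-8,24] → .  [on edge]
  covered (2 px):
    . . . .
    . . . .
    . . . .
    . . . .
    . . . .
    . . X .
    . . X .
    . . . .
    . . . .
    . . . .
    . . . .

Result: [[1,0],[2,0],[2,1]]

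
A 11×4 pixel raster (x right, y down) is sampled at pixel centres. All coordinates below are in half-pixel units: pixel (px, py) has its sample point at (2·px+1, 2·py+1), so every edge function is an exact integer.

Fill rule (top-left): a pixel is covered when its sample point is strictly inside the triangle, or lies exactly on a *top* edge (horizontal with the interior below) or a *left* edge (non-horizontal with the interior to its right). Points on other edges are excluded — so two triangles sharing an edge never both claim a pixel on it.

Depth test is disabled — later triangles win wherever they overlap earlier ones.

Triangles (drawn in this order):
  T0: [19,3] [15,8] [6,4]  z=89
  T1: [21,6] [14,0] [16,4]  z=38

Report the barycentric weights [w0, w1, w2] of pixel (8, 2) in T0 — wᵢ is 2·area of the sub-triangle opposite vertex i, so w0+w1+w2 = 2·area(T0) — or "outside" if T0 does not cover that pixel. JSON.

T0:
  2·area = 61
  edge (19, 3)→(15, 8): d=(-4,5) right/bottom  bias=-1
  edge (15, 8)→(6, 4): d=(-9,-4) top-left  bias=+0
  edge (6, 4)→(19, 3): d=(13,-1) top-left  bias=+0
    (9,1)@(19, 3): e=[0,61,0] → ·  [on edge]
    (4,2)@(9, 5): e=[42,3,16] → █
    (5,2)@(11, 5): e=[32,11,18] → █
    (6,2)@(13, 5): e=[22,19,20] → █
    (7,2)@(15, 5): e=[12,27,22] → █
    (8,2)@(17, 5): e=[2,35,24] → █
    (9,2)@(19, 5): e=[-8,43,26] → ·
    (4,3)@(9, 7): e=[34,-15,42] → ·
    (5,3)@(11, 7): e=[24,-7,44] → ·
    (6,3)@(13, 7): e=[14,1,46] → █
    (8,3)@(17, 7): e=[-6,17,50] → ·
  covered (7 px):
    · · · · · · · · · · ·
    · · · · · · · · · · ·
    · · · · █ █ █ █ █ · ·
    · · · · · · █ █ · · ·
T1:
  2·area = 16  (B↔C swapped to make it positive)
  edge (21, 6)→(16, 4): d=(-5,-2) top-left  bias=+0
  edge (16, 4)→(14, 0): d=(-2,-4) top-left  bias=+0
  edge (14, 0)→(21, 6): d=(7,6) right/bottom  bias=-1
    (7,0)@(15, 1): e=[13,2,1] → █
    (8,0)@(17, 1): e=[17,10,-11] → ·
    (7,1)@(15, 3): e=[3,-2,15] → ·
    (8,1)@(17, 3): e=[7,6,3] → █
    (9,1)@(19, 3): e=[11,14,-9] → ·
    (8,2)@(17, 5): e=[-3,2,17] → ·
    (9,2)@(19, 5): e=[1,10,5] → █
    (10,2)@(21, 5): e=[5,18,-7] → ·
    (9,3)@(19, 7): e=[-9,6,19] → ·
  covered (3 px):
    · · · · · · · █ · · ·
    · · · · · · · · █ · ·
    · · · · · · · · · █ ·
    · · · · · · · · · · ·

Answer: [35,24,2]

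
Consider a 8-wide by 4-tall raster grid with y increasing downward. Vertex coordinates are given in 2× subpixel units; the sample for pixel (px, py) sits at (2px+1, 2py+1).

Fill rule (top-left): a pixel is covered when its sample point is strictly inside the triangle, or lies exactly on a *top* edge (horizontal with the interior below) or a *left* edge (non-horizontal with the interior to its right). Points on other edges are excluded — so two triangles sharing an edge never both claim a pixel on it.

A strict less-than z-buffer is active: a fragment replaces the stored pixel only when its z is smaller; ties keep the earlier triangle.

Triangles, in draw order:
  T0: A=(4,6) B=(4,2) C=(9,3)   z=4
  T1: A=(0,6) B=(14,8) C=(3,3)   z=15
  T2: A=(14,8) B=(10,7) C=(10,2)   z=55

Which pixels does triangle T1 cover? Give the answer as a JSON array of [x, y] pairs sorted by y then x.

T0:
  2·area = 20
  edge (4, 6)→(4, 2): d=(0,-4) top-left  bias=+0
  edge (4, 2)→(9, 3): d=(5,1) right/bottom  bias=-1
  edge (9, 3)→(4, 6): d=(-5,3) right/bottom  bias=-1
    (2,1)@(5, 3): e=[4,4,12] → #
    (3,1)@(7, 3): e=[12,2,6] → #
    (4,1)@(9, 3): e=[20,0,0] → ·  [on edge]
    (2,2)@(5, 5): e=[4,14,2] → #
    (3,2)@(7, 5): e=[12,12,-4] → ·
    (2,3)@(5, 7): e=[4,24,-8] → ·
  covered (3 px):
    · · · · · · · ·
    · · # # · · · ·
    · · # · · · · ·
    · · · · · · · ·
T1:
  2·area = 48  (B↔C swapped to make it positive)
  edge (0, 6)→(3, 3): d=(3,-3) top-left  bias=+0
  edge (3, 3)→(14, 8): d=(11,5) right/bottom  bias=-1
  edge (14, 8)→(0, 6): d=(-14,-2) top-left  bias=+0
    (2,0)@(5, 1): e=[0,-32,80] → ·  [on edge]
    (1,1)@(3, 3): e=[0,0,48] → ·  [on edge]
    (0,2)@(1, 5): e=[0,32,16] → #  [on edge]
    (1,2)@(3, 5): e=[6,22,20] → #
    (2,2)@(5, 5): e=[12,12,24] → #
    (3,2)@(7, 5): e=[18,2,28] → #
    (4,2)@(9, 5): e=[24,-8,32] → ·
    (0,3)@(1, 7): e=[6,54,-12] → ·
    (1,3)@(3, 7): e=[12,44,-8] → ·
    (2,3)@(5, 7): e=[18,34,-4] → ·
    (3,3)@(7, 7): e=[24,24,0] → #  [on edge]
    (4,3)@(9, 7): e=[30,14,4] → #
  covered (7 px):
    · · · · · · · ·
    · · · · · · · ·
    # # # # · · · ·
    · · · # # # · ·
T2:
  2·area = 20
  edge (14, 8)→(10, 7): d=(-4,-1) top-left  bias=+0
  edge (10, 7)→(10, 2): d=(0,-5) top-left  bias=+0
  edge (10, 2)→(14, 8): d=(4,6) right/bottom  bias=-1
    (5,2)@(11, 5): e=[9,5,6] → #
    (6,2)@(13, 5): e=[11,15,-6] → ·
    (5,3)@(11, 7): e=[1,5,14] → #
    (6,3)@(13, 7): e=[3,15,2] → #
    (7,3)@(15, 7): e=[5,25,-10] → ·
  covered (3 px):
    · · · · · · · ·
    · · · · · · · ·
    · · · · · # · ·
    · · · · · # # ·

Answer: [[0,2],[1,2],[2,2],[3,2],[3,3],[4,3],[5,3]]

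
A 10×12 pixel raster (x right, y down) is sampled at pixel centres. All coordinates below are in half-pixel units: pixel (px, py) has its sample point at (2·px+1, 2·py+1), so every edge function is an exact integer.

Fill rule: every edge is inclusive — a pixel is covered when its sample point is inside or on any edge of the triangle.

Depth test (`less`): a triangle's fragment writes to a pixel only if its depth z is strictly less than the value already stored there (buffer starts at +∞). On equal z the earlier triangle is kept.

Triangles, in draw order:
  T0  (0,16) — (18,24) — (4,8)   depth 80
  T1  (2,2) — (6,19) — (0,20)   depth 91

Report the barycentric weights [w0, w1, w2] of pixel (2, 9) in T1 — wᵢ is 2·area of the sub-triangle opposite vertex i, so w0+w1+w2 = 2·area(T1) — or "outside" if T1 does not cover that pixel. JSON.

T0:
  2·area = 176  (B↔C swapped to make it positive)
  edge (0, 16)→(4, 8): d=(4,-8) inclusive
  edge (4, 8)→(18, 24): d=(14,16) inclusive
  edge (18, 24)→(0, 16): d=(-18,-8) inclusive
    (1,5)@(3, 11): e=[4,58,114] → X
    (2,5)@(5, 11): e=[20,26,130] → X
    (3,5)@(7, 11): e=[36,-6,146] → .
    (1,6)@(3, 13): e=[12,86,78] → X
    (3,6)@(7, 13): e=[44,22,110] → X
    (4,6)@(9, 13): e=[60,-10,126] → .
    (0,7)@(1, 15): e=[4,146,26] → X
    (4,7)@(9, 15): e=[68,18,90] → X
    (5,7)@(11, 15): e=[84,-14,106] → .
    (0,8)@(1, 17): e=[12,174,-10] → .
    (1,8)@(3, 17): e=[28,142,6] → X
    (5,8)@(11, 17): e=[92,14,70] → X
  covered (22 px):
    . . . . . . . . . .
    . . . . . . . . . .
    . . . . . . . . . .
    . . . . . . . . . .
    . . . . . . . . . .
    . X X . . . . . . .
    . X X X . . . . . .
    X X X X X . . . . .
    . X X X X X . . . .
    . . . X X X X . . .
    . . . . . . X X . .
    . . . . . . . . X .
T1:
  2·area = 106
  edge (2, 2)→(6, 19): d=(4,17) inclusive
  edge (6, 19)→(0, 20): d=(-6,1) inclusive
  edge (0, 20)→(2, 2): d=(2,-18) inclusive
    (1,3)@(3, 7): e=[3,75,28] → X
    (2,3)@(5, 7): e=[-31,73,64] → .
    (1,4)@(3, 9): e=[11,63,32] → X
    (2,4)@(5, 9): e=[-23,61,68] → .
    (0,5)@(1, 11): e=[53,53,0] → X  [on edge]
    (2,5)@(5, 11): e=[-15,49,72] → .
    (0,6)@(1, 13): e=[61,41,4] → X
    (2,6)@(5, 13): e=[-7,37,76] → .
    (0,7)@(1, 15): e=[69,29,8] → X
    (2,7)@(5, 15): e=[1,25,80] → X
    (3,7)@(7, 15): e=[-33,23,116] → .
    (0,8)@(1, 17): e=[77,17,12] → X
  covered (15 px):
    . . . . . . . . . .
    . . . . . . . . . .
    . . . . . . . . . .
    . X . . . . . . . .
    . X . . . . . . . .
    X X . . . . . . . .
    X X . . . . . . . .
    X X X . . . . . . .
    X X X . . . . . . .
    X X X . . . . . . .
    . . . . . . . . . .
    . . . . . . . . . .

Final: [1,88,17]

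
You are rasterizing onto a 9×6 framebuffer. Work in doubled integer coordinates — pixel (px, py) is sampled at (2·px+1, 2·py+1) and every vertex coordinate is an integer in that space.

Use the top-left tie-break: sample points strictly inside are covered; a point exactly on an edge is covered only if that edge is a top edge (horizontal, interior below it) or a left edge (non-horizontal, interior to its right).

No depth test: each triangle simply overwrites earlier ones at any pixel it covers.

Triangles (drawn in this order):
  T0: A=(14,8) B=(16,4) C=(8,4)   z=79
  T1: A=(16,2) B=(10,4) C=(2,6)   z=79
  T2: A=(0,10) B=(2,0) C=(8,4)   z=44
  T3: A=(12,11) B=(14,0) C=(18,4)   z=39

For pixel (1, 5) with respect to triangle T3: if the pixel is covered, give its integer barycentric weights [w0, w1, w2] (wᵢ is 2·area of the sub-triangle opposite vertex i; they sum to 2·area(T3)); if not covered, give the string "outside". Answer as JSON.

T0:
  2·area = 32  (B↔C swapped to make it positive)
  edge (14, 8)→(8, 4): d=(-6,-4) top-left  bias=+0
  edge (8, 4)→(16, 4): d=(8,0) top-left  bias=+0
  edge (16, 4)→(14, 8): d=(-2,4) right/bottom  bias=-1
    (5,2)@(11, 5): e=[6,8,18] → #
    (6,2)@(13, 5): e=[14,8,10] → #
    (7,2)@(15, 5): e=[22,8,2] → #
    (8,2)@(17, 5): e=[30,8,-6] → ·
    (5,3)@(11, 7): e=[-6,24,14] → ·
    (6,3)@(13, 7): e=[2,24,6] → #
    (7,3)@(15, 7): e=[10,24,-2] → ·
    (6,4)@(13, 9): e=[-10,40,2] → ·
  covered (4 px):
    · · · · · · · · ·
    · · · · · · · · ·
    · · · · · # # # ·
    · · · · · · # · ·
    · · · · · · · · ·
    · · · · · · · · ·
T1:
  2·area = 4
  edge (16, 2)→(10, 4): d=(-6,2) right/bottom  bias=-1
  edge (10, 4)→(2, 6): d=(-8,2) right/bottom  bias=-1
  edge (2, 6)→(16, 2): d=(14,-4) top-left  bias=+0
    (6,1)@(13, 3): e=[0,2,2] → ·  [on edge]
    (3,2)@(7, 5): e=[0,-2,6] → ·  [on edge]
    (0,3)@(1, 7): e=[0,-6,10] → ·  [on edge]
  covered (0 px):
    · · · · · · · · ·
    · · · · · · · · ·
    · · · · · · · · ·
    · · · · · · · · ·
    · · · · · · · · ·
    · · · · · · · · ·
T2:
  2·area = 68
  edge (0, 10)→(2, 0): d=(2,-10) top-left  bias=+0
  edge (2, 0)→(8, 4): d=(6,4) right/bottom  bias=-1
  edge (8, 4)→(0, 10): d=(-8,6) right/bottom  bias=-1
    (1,0)@(3, 1): e=[12,2,54] → #
    (2,0)@(5, 1): e=[32,-6,42] → ·
    (1,1)@(3, 3): e=[16,14,38] → #
    (2,1)@(5, 3): e=[36,6,26] → #
    (3,1)@(7, 3): e=[56,-2,14] → ·
    (0,2)@(1, 5): e=[0,34,34] → #  [on edge]
    (3,2)@(7, 5): e=[60,10,-2] → ·
    (0,3)@(1, 7): e=[4,46,18] → #
    (2,3)@(5, 7): e=[44,30,-6] → ·
    (0,4)@(1, 9): e=[8,58,2] → #
    (1,4)@(3, 9): e=[28,50,-10] → ·
    (0,5)@(1, 11): e=[12,70,-14] → ·
  covered (9 px):
    · # · · · · · · ·
    · # # · · · · · ·
    # # # · · · · · ·
    # # · · · · · · ·
    # · · · · · · · ·
    · · · · · · · · ·
T3:
  2·area = 52
  edge (12, 11)→(14, 0): d=(2,-11) top-left  bias=+0
  edge (14, 0)→(18, 4): d=(4,4) right/bottom  bias=-1
  edge (18, 4)→(12, 11): d=(-6,7) right/bottom  bias=-1
    (7,0)@(15, 1): e=[13,0,39] → ·  [on edge]
    (7,1)@(15, 3): e=[17,8,27] → #
    (8,1)@(17, 3): e=[39,0,13] → ·  [on edge]
    (7,2)@(15, 5): e=[21,16,15] → #
    (8,2)@(17, 5): e=[43,8,1] → #
    (6,3)@(13, 7): e=[3,32,17] → #
    (8,3)@(17, 7): e=[47,16,-11] → ·
    (6,4)@(13, 9): e=[7,40,5] → #
    (7,4)@(15, 9): e=[29,32,-9] → ·
    (6,5)@(13, 11): e=[11,48,-7] → ·
  covered (6 px):
    · · · · · · · · ·
    · · · · · · · # ·
    · · · · · · · # #
    · · · · · · # # ·
    · · · · · · # · ·
    · · · · · · · · ·

Result: "outside"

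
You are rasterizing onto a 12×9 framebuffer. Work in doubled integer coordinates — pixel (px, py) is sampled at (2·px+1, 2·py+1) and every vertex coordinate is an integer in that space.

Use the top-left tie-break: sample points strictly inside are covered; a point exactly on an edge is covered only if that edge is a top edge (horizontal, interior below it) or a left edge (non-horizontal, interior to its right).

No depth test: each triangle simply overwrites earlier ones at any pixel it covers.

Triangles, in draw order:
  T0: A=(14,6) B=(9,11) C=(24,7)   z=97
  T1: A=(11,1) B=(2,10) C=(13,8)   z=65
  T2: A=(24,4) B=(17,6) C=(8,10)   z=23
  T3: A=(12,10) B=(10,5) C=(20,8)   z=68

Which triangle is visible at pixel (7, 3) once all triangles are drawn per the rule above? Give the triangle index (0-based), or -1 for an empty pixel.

T0:
  2·area = 55  (B↔C swapped to make it positive)
  edge (14, 6)→(24, 7): d=(10,1) right/bottom  bias=-1
  edge (24, 7)→(9, 11): d=(-15,4) right/bottom  bias=-1
  edge (9, 11)→(14, 6): d=(5,-5) top-left  bias=+0
    (9,0)@(19, 1): e=[-55,110,0] → .  [on edge]
    (8,1)@(17, 3): e=[-33,88,0] → .  [on edge]
    (7,2)@(15, 5): e=[-11,66,0] → .  [on edge]
    (6,3)@(13, 7): e=[11,44,0] → X  [on edge]
    (7,3)@(15, 7): e=[9,36,10] → X
    (8,3)@(17, 7): e=[7,28,20] → X
    (9,3)@(19, 7): e=[5,20,30] → X
    (10,3)@(21, 7): e=[3,12,40] → X
    (11,3)@(23, 7): e=[1,4,50] → X
    (5,4)@(11, 9): e=[33,22,0] → X  [on edge]
    (8,4)@(17, 9): e=[27,-2,30] → .
    (9,4)@(19, 9): e=[25,-10,40] → .
    (4,5)@(9, 11): e=[55,0,0] → .  [on edge]
    (3,6)@(7, 13): e=[77,-22,0] → .  [on edge]
    (2,7)@(5, 15): e=[99,-44,0] → .  [on edge]
    (1,8)@(3, 17): e=[121,-66,0] → .  [on edge]
  covered (9 px):
    . . . . . . . . . . . .
    . . . . . . . . . . . .
    . . . . . . . . . . . .
    . . . . . . X X X X X X
    . . . . . X X X . . . .
    . . . . . . . . . . . .
    . . . . . . . . . . . .
    . . . . . . . . . . . .
    . . . . . . . . . . . .
T1:
  2·area = 81  (B↔C swapped to make it positive)
  edge (11, 1)→(13, 8): d=(2,7) right/bottom  bias=-1
  edge (13, 8)→(2, 10): d=(-11,2) right/bottom  bias=-1
  edge (2, 10)→(11, 1): d=(9,-9) top-left  bias=+0
    (5,0)@(11, 1): e=[0,81,0] → .  [on edge]
    (4,1)@(9, 3): e=[18,63,0] → X  [on edge]
    (5,1)@(11, 3): e=[4,59,18] → X
    (6,1)@(13, 3): e=[-10,55,36] → .
    (3,2)@(7, 5): e=[36,45,0] → X  [on edge]
    (6,2)@(13, 5): e=[-6,33,54] → .
    (2,3)@(5, 7): e=[54,27,0] → X  [on edge]
    (6,3)@(13, 7): e=[-2,11,72] → .
    (1,4)@(3, 9): e=[72,9,0] → X  [on edge]
    (4,4)@(9, 9): e=[30,-3,54] → .
    (5,4)@(11, 9): e=[16,-7,72] → .
    (0,5)@(1, 11): e=[90,-9,0] → .  [on edge]
    (7,7)@(15, 15): e=[0,-81,162] → .  [on edge]
  covered (12 px):
    . . . . . . . . . . . .
    . . . . X X . . . . . .
    . . . X X X . . . . . .
    . . X X X X . . . . . .
    . X X X . . . . . . . .
    . . . . . . . . . . . .
    . . . . . . . . . . . .
    . . . . . . . . . . . .
    . . . . . . . . . . . .
T2:
  2·area = 10  (B↔C swapped to make it positive)
  edge (24, 4)→(8, 10): d=(-16,6) right/bottom  bias=-1
  edge (8, 10)→(17, 6): d=(9,-4) top-left  bias=+0
  edge (17, 6)→(24, 4): d=(7,-2) top-left  bias=+0
    (10,2)@(21, 5): e=[2,7,1] → X
    (11,2)@(23, 5): e=[-10,15,5] → .
    (7,3)@(15, 7): e=[6,1,3] → X
    (8,3)@(17, 7): e=[-6,9,7] → .
    (10,3)@(21, 7): e=[-30,25,15] → .
    (7,4)@(15, 9): e=[-26,19,17] → .
  covered (2 px):
    . . . . . . . . . . . .
    . . . . . . . . . . . .
    . . . . . . . . . . X .
    . . . . . . . X . . . .
    . . . . . . . . . . . .
    . . . . . . . . . . . .
    . . . . . . . . . . . .
    . . . . . . . . . . . .
    . . . . . . . . . . . .
T3:
  2·area = 44
  edge (12, 10)→(10, 5): d=(-2,-5) top-left  bias=+0
  edge (10, 5)→(20, 8): d=(10,3) right/bottom  bias=-1
  edge (20, 8)→(12, 10): d=(-8,2) right/bottom  bias=-1
    (5,3)@(11, 7): e=[1,17,26] → X
    (6,3)@(13, 7): e=[11,11,22] → X
    (7,3)@(15, 7): e=[21,5,18] → X
    (8,3)@(17, 7): e=[31,-1,14] → .
    (5,4)@(11, 9): e=[-3,37,10] → .
    (6,4)@(13, 9): e=[7,31,6] → X
    (8,4)@(17, 9): e=[27,19,-2] → .
    (6,5)@(13, 11): e=[3,51,-10] → .
    (7,5)@(15, 11): e=[13,45,-14] → .
  covered (5 px):
    . . . . . . . . . . . .
    . . . . . . . . . . . .
    . . . . . . . . . . . .
    . . . . . X X X . . . .
    . . . . . . X X . . . .
    . . . . . . . . . . . .
    . . . . . . . . . . . .
    . . . . . . . . . . . .
    . . . . . . . . . . . .

Z-buffer (winner per pixel, '.' = empty):
  . . . . . . . . . . . .
  . . . . 1 1 . . . . . .
  . . . 1 1 1 . . . . 2 .
  . . 1 1 1 3 3 3 0 0 0 0
  . 1 1 1 . 0 3 3 . . . .
  . . . . . . . . . . . .
  . . . . . . . . . . . .
  . . . . . . . . . . . .
  . . . . . . . . . . . .

Final: 3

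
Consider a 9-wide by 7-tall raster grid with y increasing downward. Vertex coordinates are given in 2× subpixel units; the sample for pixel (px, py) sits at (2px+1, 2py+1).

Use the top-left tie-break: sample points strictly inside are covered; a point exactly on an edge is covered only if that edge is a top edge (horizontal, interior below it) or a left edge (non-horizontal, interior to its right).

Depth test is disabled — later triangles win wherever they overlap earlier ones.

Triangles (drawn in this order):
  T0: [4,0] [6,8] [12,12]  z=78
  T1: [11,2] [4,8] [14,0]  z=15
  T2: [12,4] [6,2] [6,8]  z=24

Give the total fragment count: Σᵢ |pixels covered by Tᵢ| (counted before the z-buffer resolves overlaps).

T0:
  2·area = 40  (B↔C swapped to make it positive)
  edge (4, 0)→(12, 12): d=(8,12) right/bottom  bias=-1
  edge (12, 12)→(6, 8): d=(-6,-4) top-left  bias=+0
  edge (6, 8)→(4, 0): d=(-2,-8) top-left  bias=+0
    (2,1)@(5, 3): e=[12,26,2] → █
    (3,1)@(7, 3): e=[-12,34,18] → ·
    (2,2)@(5, 5): e=[28,14,-2] → ·
    (3,2)@(7, 5): e=[4,22,14] → █
    (4,2)@(9, 5): e=[-20,30,30] → ·
    (3,3)@(7, 7): e=[20,10,10] → █
    (4,3)@(9, 7): e=[-4,18,26] → ·
    (3,4)@(7, 9): e=[36,-2,6] → ·
    (4,4)@(9, 9): e=[12,6,22] → █
    (5,4)@(11, 9): e=[-12,14,38] → ·
    (4,5)@(9, 11): e=[28,-6,18] → ·
    (5,5)@(11, 11): e=[4,2,34] → █
  covered (5 px):
    · · · · · · · · ·
    · · █ · · · · · ·
    · · · █ · · · · ·
    · · · █ · · · · ·
    · · · · █ · · · ·
    · · · · · █ · · ·
    · · · · · · · · ·
T1:
  2·area = 4  (B↔C swapped to make it positive)
  edge (11, 2)→(14, 0): d=(3,-2) top-left  bias=+0
  edge (14, 0)→(4, 8): d=(-10,8) right/bottom  bias=-1
  edge (4, 8)→(11, 2): d=(7,-6) top-left  bias=+0
  covered (0 px):
    · · · · · · · · ·
    · · · · · · · · ·
    · · · · · · · · ·
    · · · · · · · · ·
    · · · · · · · · ·
    · · · · · · · · ·
    · · · · · · · · ·
T2:
  2·area = 36  (B↔C swapped to make it positive)
  edge (12, 4)→(6, 8): d=(-6,4) right/bottom  bias=-1
  edge (6, 8)→(6, 2): d=(0,-6) top-left  bias=+0
  edge (6, 2)→(12, 4): d=(6,2) right/bottom  bias=-1
    (1,0)@(3, 1): e=[54,-18,0] → ·  [on edge]
    (3,1)@(7, 3): e=[26,6,4] → █
    (4,1)@(9, 3): e=[18,18,0] → ·  [on edge]
    (3,2)@(7, 5): e=[14,6,16] → █
    (4,2)@(9, 5): e=[6,18,12] → █
    (5,2)@(11, 5): e=[-2,30,8] → ·
    (7,2)@(15, 5): e=[-18,54,0] → ·  [on edge]
    (3,3)@(7, 7): e=[2,6,28] → █
    (4,3)@(9, 7): e=[-6,18,24] → ·
    (3,4)@(7, 9): e=[-10,6,40] → ·
  covered (4 px):
    · · · · · · · · ·
    · · · █ · · · · ·
    · · · █ █ · · · ·
    · · · █ · · · · ·
    · · · · · · · · ·
    · · · · · · · · ·
    · · · · · · · · ·

Final: 9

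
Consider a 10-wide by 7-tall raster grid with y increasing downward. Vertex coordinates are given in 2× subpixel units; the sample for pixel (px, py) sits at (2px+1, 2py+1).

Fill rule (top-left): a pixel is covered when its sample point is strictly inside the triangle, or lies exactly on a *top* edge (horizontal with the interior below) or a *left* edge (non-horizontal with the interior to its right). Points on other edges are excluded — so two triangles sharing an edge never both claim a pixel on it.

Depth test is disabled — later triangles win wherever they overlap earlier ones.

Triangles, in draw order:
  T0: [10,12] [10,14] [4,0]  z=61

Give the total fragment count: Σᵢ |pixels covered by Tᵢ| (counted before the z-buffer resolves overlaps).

T0:
  2·area = 12
  edge (10, 12)→(10, 14): d=(0,2) right/bottom  bias=-1
  edge (10, 14)→(4, 0): d=(-6,-14) top-left  bias=+0
  edge (4, 0)→(10, 12): d=(6,12) right/bottom  bias=-1
    (3,3)@(7, 7): e=[6,0,6] → #  [on edge]
    (4,3)@(9, 7): e=[2,28,-18] → ·
    (3,4)@(7, 9): e=[6,-12,18] → ·
    (4,5)@(9, 11): e=[2,4,6] → #
    (5,5)@(11, 11): e=[-2,32,-18] → ·
    (4,6)@(9, 13): e=[2,-8,18] → ·
  covered (2 px):
    · · · · · · · · · ·
    · · · · · · · · · ·
    · · · · · · · · · ·
    · · · # · · · · · ·
    · · · · · · · · · ·
    · · · · # · · · · ·
    · · · · · · · · · ·

Result: 2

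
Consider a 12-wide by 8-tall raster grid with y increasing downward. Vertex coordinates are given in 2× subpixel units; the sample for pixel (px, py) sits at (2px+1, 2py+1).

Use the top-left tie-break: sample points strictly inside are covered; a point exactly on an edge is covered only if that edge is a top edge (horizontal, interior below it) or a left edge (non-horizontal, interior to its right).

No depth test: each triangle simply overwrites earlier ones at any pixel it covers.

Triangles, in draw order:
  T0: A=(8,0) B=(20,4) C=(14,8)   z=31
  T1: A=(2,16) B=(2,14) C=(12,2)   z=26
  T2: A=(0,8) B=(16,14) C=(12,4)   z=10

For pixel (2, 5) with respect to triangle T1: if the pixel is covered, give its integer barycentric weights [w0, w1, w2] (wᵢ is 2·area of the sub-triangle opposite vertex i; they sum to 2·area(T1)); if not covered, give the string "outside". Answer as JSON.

T0:
  2·area = 72
  edge (8, 0)→(20, 4): d=(12,4) right/bottom  bias=-1
  edge (20, 4)→(14, 8): d=(-6,4) right/bottom  bias=-1
  edge (14, 8)→(8, 0): d=(-6,-8) top-left  bias=+0
    (4,0)@(9, 1): e=[8,62,2] → █
    (5,0)@(11, 1): e=[0,54,18] → ·  [on edge]
    (4,1)@(9, 3): e=[32,50,-10] → ·
    (5,1)@(11, 3): e=[24,42,6] → █
    (6,1)@(13, 3): e=[16,34,22] → █
    (7,1)@(15, 3): e=[8,26,38] → █
    (8,1)@(17, 3): e=[0,18,54] → ·  [on edge]
    (5,2)@(11, 5): e=[48,30,-6] → ·
    (6,2)@(13, 5): e=[40,22,10] → █
    (8,2)@(17, 5): e=[24,6,42] → █
    (9,2)@(19, 5): e=[16,-2,58] → ·
    (11,2)@(23, 5): e=[0,-18,90] → ·  [on edge]
  covered (8 px):
    · · · · █ · · · · · · ·
    · · · · · █ █ █ · · · ·
    · · · · · · █ █ █ · · ·
    · · · · · · · █ · · · ·
    · · · · · · · · · · · ·
    · · · · · · · · · · · ·
    · · · · · · · · · · · ·
    · · · · · · · · · · · ·
T1:
  2·area = 20
  edge (2, 16)→(2, 14): d=(0,-2) top-left  bias=+0
  edge (2, 14)→(12, 2): d=(10,-12) top-left  bias=+0
  edge (12, 2)→(2, 16): d=(-10,14) right/bottom  bias=-1
    (3,4)@(7, 9): e=[10,10,0] → ·  [on edge]
    (2,5)@(5, 11): e=[6,6,8] → █
    (3,5)@(7, 11): e=[10,30,-20] → ·
    (1,6)@(3, 13): e=[2,2,16] → █
    (2,6)@(5, 13): e=[6,26,-12] → ·
    (1,7)@(3, 15): e=[2,22,-4] → ·
  covered (2 px):
    · · · · · · · · · · · ·
    · · · · · · · · · · · ·
    · · · · · · · · · · · ·
    · · · · · · · · · · · ·
    · · · · · · · · · · · ·
    · · █ · · · · · · · · ·
    · █ · · · · · · · · · ·
    · · · · · · · · · · · ·
T2:
  2·area = 136  (B↔C swapped to make it positive)
  edge (0, 8)→(12, 4): d=(12,-4) top-left  bias=+0
  edge (12, 4)→(16, 14): d=(4,10) right/bottom  bias=-1
  edge (16, 14)→(0, 8): d=(-16,-6) top-left  bias=+0
    (10,0)@(21, 1): e=[0,-102,238] → ·  [on edge]
    (7,1)@(15, 3): e=[0,-34,170] → ·  [on edge]
    (4,2)@(9, 5): e=[0,34,102] → █  [on edge]
    (5,2)@(11, 5): e=[8,14,114] → █
    (6,2)@(13, 5): e=[16,-6,126] → ·
    (1,3)@(3, 7): e=[0,102,34] → █  [on edge]
    (2,3)@(5, 7): e=[8,82,46] → █
    (3,3)@(7, 7): e=[16,62,58] → █
    (6,3)@(13, 7): e=[40,2,94] → █
    (7,3)@(15, 7): e=[48,-18,106] → ·
    (1,4)@(3, 9): e=[24,110,2] → █
    (7,4)@(15, 9): e=[72,-10,74] → ·
  covered (18 px):
    · · · · · · · · · · · ·
    · · · · · · · · · · · ·
    · · · · █ █ · · · · · ·
    · █ █ █ █ █ █ · · · · ·
    · █ █ █ █ █ █ · · · · ·
    · · · · █ █ █ · · · · ·
    · · · · · · · █ · · · ·
    · · · · · · · · · · · ·

Answer: [6,8,6]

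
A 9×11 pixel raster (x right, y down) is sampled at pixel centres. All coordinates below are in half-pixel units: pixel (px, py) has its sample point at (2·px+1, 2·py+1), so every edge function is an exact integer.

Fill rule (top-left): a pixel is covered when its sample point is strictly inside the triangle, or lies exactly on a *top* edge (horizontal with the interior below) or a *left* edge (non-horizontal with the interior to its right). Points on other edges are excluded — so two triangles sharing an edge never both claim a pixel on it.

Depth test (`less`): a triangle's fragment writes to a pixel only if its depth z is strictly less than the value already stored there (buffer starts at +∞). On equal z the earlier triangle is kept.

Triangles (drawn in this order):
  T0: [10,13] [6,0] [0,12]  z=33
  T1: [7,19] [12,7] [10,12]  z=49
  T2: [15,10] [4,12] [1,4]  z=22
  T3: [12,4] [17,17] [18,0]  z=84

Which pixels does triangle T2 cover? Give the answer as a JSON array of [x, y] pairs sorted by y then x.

T0:
  2·area = 126  (B↔C swapped to make it positive)
  edge (10, 13)→(0, 12): d=(-10,-1) top-left  bias=+0
  edge (0, 12)→(6, 0): d=(6,-12) top-left  bias=+0
  edge (6, 0)→(10, 13): d=(4,13) right/bottom  bias=-1
    (2,1)@(5, 3): e=[95,6,25] → X
    (3,1)@(7, 3): e=[97,30,-1] → .
    (2,2)@(5, 5): e=[75,18,33] → X
    (3,2)@(7, 5): e=[77,42,7] → X
    (4,2)@(9, 5): e=[79,66,-19] → .
    (1,3)@(3, 7): e=[53,6,67] → X
    (4,3)@(9, 7): e=[59,78,-11] → .
    (1,4)@(3, 9): e=[33,18,75] → X
    (4,4)@(9, 9): e=[39,90,-3] → .
    (0,5)@(1, 11): e=[11,6,109] → X
    (4,5)@(9, 11): e=[19,102,5] → X
    (5,5)@(11, 11): e=[21,126,-21] → .
  covered (14 px):
    . . . . . . . . .
    . . X . . . . . .
    . . X X . . . . .
    . X X X . . . . .
    . X X X . . . . .
    X X X X X . . . .
    . . . . . . . . .
    . . . . . . . . .
    . . . . . . . . .
    . . . . . . . . .
    . . . . . . . . .
T1:
  2·area = 1
  edge (7, 19)→(12, 7): d=(5,-12) top-left  bias=+0
  edge (12, 7)→(10, 12): d=(-2,5) right/bottom  bias=-1
  edge (10, 12)→(7, 19): d=(-3,7) right/bottom  bias=-1
    (6,2)@(13, 5): e=[2,-1,0] → .  [on edge]
    (3,9)@(7, 19): e=[0,1,0] → .  [on edge]
  covered (0 px):
    . . . . . . . . .
    . . . . . . . . .
    . . . . . . . . .
    . . . . . . . . .
    . . . . . . . . .
    . . . . . . . . .
    . . . . . . . . .
    . . . . . . . . .
    . . . . . . . . .
    . . . . . . . . .
    . . . . . . . . .
T2:
  2·area = 94
  edge (15, 10)→(4, 12): d=(-11,2) right/bottom  bias=-1
  edge (4, 12)→(1, 4): d=(-3,-8) top-left  bias=+0
  edge (1, 4)→(15, 10): d=(14,6) right/bottom  bias=-1
    (1,2)@(3, 5): e=[79,13,2] → X
    (2,2)@(5, 5): e=[75,29,-10] → .
    (1,3)@(3, 7): e=[57,7,30] → X
    (2,3)@(5, 7): e=[53,23,18] → X
    (3,3)@(7, 7): e=[49,39,6] → X
    (4,3)@(9, 7): e=[45,55,-6] → .
    (1,4)@(3, 9): e=[35,1,58] → X
    (4,4)@(9, 9): e=[23,49,22] → X
    (5,4)@(11, 9): e=[19,65,10] → X
    (6,4)@(13, 9): e=[15,81,-2] → .
    (1,5)@(3, 11): e=[13,-5,86] → .
    (2,5)@(5, 11): e=[9,11,74] → X
  covered (12 px):
    . . . . . . . . .
    . . . . . . . . .
    . X . . . . . . .
    . X X X . . . . .
    . X X X X X . . .
    . . X X X . . . .
    . . . . . . . . .
    . . . . . . . . .
    . . . . . . . . .
    . . . . . . . . .
    . . . . . . . . .
T3:
  2·area = 98  (B↔C swapped to make it positive)
  edge (12, 4)→(18, 0): d=(6,-4) top-left  bias=+0
  edge (18, 0)→(17, 17): d=(-1,17) right/bottom  bias=-1
  edge (17, 17)→(12, 4): d=(-5,-13) top-left  bias=+0
    (8,0)@(17, 1): e=[2,16,80] → X
    (7,1)@(15, 3): e=[6,48,44] → X
    (6,2)@(13, 5): e=[10,80,8] → X
    (6,3)@(13, 7): e=[22,78,-2] → .
    (7,3)@(15, 7): e=[30,44,24] → X
    (7,4)@(15, 9): e=[42,42,14] → X
    (7,5)@(15, 11): e=[54,40,4] → X
    (7,6)@(15, 13): e=[66,38,-6] → .
    (8,6)@(17, 13): e=[74,4,20] → X
    (8,7)@(17, 15): e=[86,2,10] → X
    (8,8)@(17, 17): e=[98,0,0] → .  [on edge]
  covered (14 px):
    . . . . . . . . X
    . . . . . . . X X
    . . . . . . X X X
    . . . . . . . X X
    . . . . . . . X X
    . . . . . . . X X
    . . . . . . . . X
    . . . . . . . . X
    . . . . . . . . .
    . . . . . . . . .
    . . . . . . . . .

Final: [[1,2],[1,3],[2,3],[3,3],[1,4],[2,4],[3,4],[4,4],[5,4],[2,5],[3,5],[4,5]]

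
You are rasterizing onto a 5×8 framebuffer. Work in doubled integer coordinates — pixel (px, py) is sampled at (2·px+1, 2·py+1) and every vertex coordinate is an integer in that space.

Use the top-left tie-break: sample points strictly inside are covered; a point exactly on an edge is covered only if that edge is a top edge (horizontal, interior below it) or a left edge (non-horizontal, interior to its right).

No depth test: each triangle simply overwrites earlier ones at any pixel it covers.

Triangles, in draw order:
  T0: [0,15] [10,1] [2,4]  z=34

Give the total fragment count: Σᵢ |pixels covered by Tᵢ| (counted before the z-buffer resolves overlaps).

T0:
  2·area = 82  (B↔C swapped to make it positive)
  edge (0, 15)→(2, 4): d=(2,-11) top-left  bias=+0
  edge (2, 4)→(10, 1): d=(8,-3) top-left  bias=+0
  edge (10, 1)→(0, 15): d=(-10,14) right/bottom  bias=-1
    (2,1)@(5, 3): e=[31,1,50] → █
    (3,1)@(7, 3): e=[53,7,22] → █
    (4,1)@(9, 3): e=[75,13,-6] → ·
    (1,2)@(3, 5): e=[13,11,58] → █
    (4,2)@(9, 5): e=[79,29,-26] → ·
    (1,3)@(3, 7): e=[17,27,38] → █
    (3,3)@(7, 7): e=[61,39,-18] → ·
    (1,4)@(3, 9): e=[21,43,18] → █
    (2,4)@(5, 9): e=[43,49,-10] → ·
    (0,5)@(1, 11): e=[3,53,26] → █
    (1,5)@(3, 11): e=[25,59,-2] → ·
    (0,6)@(1, 13): e=[7,69,6] → █
  covered (10 px):
    · · · · ·
    · · █ █ ·
    · █ █ █ ·
    · █ █ · ·
    · █ · · ·
    █ · · · ·
    █ · · · ·
    · · · · ·

Final: 10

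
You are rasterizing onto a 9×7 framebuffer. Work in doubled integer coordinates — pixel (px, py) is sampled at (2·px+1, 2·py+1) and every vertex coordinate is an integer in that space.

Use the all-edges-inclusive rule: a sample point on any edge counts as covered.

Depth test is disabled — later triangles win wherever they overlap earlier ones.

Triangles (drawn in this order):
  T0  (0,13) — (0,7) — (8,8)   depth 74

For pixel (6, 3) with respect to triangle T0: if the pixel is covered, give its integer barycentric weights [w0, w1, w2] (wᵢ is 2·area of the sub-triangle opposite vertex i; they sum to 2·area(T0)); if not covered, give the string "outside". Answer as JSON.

T0:
  2·area = 48
  edge (0, 13)→(0, 7): d=(0,-6) inclusive
  edge (0, 7)→(8, 8): d=(8,1) inclusive
  edge (8, 8)→(0, 13): d=(-8,5) inclusive
    (0,4)@(1, 9): e=[6,15,27] → #
    (1,4)@(3, 9): e=[18,13,17] → #
    (2,4)@(5, 9): e=[30,11,7] → #
    (3,4)@(7, 9): e=[42,9,-3] → ·
    (0,5)@(1, 11): e=[6,31,11] → #
    (2,5)@(5, 11): e=[30,27,-9] → ·
    (0,6)@(1, 13): e=[6,47,-5] → ·
    (1,6)@(3, 13): e=[18,45,-15] → ·
  covered (5 px):
    · · · · · · · · ·
    · · · · · · · · ·
    · · · · · · · · ·
    · · · · · · · · ·
    # # # · · · · · ·
    # # · · · · · · ·
    · · · · · · · · ·

Result: "outside"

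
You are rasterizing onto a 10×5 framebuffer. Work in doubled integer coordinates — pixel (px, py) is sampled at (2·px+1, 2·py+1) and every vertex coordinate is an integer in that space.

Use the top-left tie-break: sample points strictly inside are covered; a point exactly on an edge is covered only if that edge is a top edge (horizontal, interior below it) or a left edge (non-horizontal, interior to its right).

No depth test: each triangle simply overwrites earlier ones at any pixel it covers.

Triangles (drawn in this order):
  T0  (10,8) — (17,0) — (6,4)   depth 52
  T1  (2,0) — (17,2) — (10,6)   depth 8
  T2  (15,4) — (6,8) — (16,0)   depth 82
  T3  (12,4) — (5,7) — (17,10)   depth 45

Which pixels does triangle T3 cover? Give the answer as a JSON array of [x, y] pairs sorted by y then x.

T0:
  2·area = 60  (B↔C swapped to make it positive)
  edge (10, 8)→(6, 4): d=(-4,-4) top-left  bias=+0
  edge (6, 4)→(17, 0): d=(11,-4) top-left  bias=+0
  edge (17, 0)→(10, 8): d=(-7,8) right/bottom  bias=-1
    (1,0)@(3, 1): e=[0,-45,105] → ·  [on edge]
    (7,0)@(15, 1): e=[48,3,9] → █
    (8,0)@(17, 1): e=[56,11,-7] → ·
    (2,1)@(5, 3): e=[0,-15,75] → ·  [on edge]
    (4,1)@(9, 3): e=[16,1,43] → █
    (5,1)@(11, 3): e=[24,9,27] → █
    (6,1)@(13, 3): e=[32,17,11] → █
    (7,1)@(15, 3): e=[40,25,-5] → ·
    (3,2)@(7, 5): e=[0,15,45] → █  [on edge]
    (6,2)@(13, 5): e=[24,39,-3] → ·
    (3,3)@(7, 7): e=[-8,37,31] → ·
    (4,3)@(9, 7): e=[0,45,15] → █  [on edge]
    (5,4)@(11, 9): e=[0,75,-15] → ·  [on edge]
  covered (8 px):
    · · · · · · · █ · ·
    · · · · █ █ █ · · ·
    · · · █ █ █ · · · ·
    · · · · █ · · · · ·
    · · · · · · · · · ·
T1:
  2·area = 74
  edge (2, 0)→(17, 2): d=(15,2) right/bottom  bias=-1
  edge (17, 2)→(10, 6): d=(-7,4) right/bottom  bias=-1
  edge (10, 6)→(2, 0): d=(-8,-6) top-left  bias=+0
    (2,0)@(5, 1): e=[9,55,10] → █
    (3,0)@(7, 1): e=[5,47,22] → █
    (4,0)@(9, 1): e=[1,39,34] → █
    (5,0)@(11, 1): e=[-3,31,46] → ·
    (2,1)@(5, 3): e=[39,41,-6] → ·
    (3,1)@(7, 3): e=[35,33,6] → █
    (5,1)@(11, 3): e=[27,17,30] → █
    (6,1)@(13, 3): e=[23,9,42] → █
    (7,1)@(15, 3): e=[19,1,54] → █
    (8,1)@(17, 3): e=[15,-7,66] → ·
    (3,2)@(7, 5): e=[65,19,-10] → ·
    (4,2)@(9, 5): e=[61,11,2] → █
  covered (10 px):
    · · █ █ █ · · · · ·
    · · · █ █ █ █ █ · ·
    · · · · █ █ · · · ·
    · · · · · · · · · ·
    · · · · · · · · · ·
T2:
  2·area = 32
  edge (15, 4)→(6, 8): d=(-9,4) right/bottom  bias=-1
  edge (6, 8)→(16, 0): d=(10,-8) top-left  bias=+0
  edge (16, 0)→(15, 4): d=(-1,4) right/bottom  bias=-1
    (7,0)@(15, 1): e=[27,2,3] → █
    (8,0)@(17, 1): e=[19,18,-5] → ·
    (6,1)@(13, 3): e=[17,6,9] → █
    (8,1)@(17, 3): e=[1,38,-7] → ·
    (5,2)@(11, 5): e=[7,10,15] → █
    (6,2)@(13, 5): e=[-1,26,7] → ·
    (7,2)@(15, 5): e=[-9,42,-1] → ·
    (5,3)@(11, 7): e=[-11,30,13] → ·
  covered (4 px):
    · · · · · · · █ · ·
    · · · · · · █ █ · ·
    · · · · · █ · · · ·
    · · · · · · · · · ·
    · · · · · · · · · ·
T3:
  2·area = 57  (B↔C swapped to make it positive)
  edge (12, 4)→(17, 10): d=(5,6) right/bottom  bias=-1
  edge (17, 10)→(5, 7): d=(-12,-3) top-left  bias=+0
  edge (5, 7)→(12, 4): d=(7,-3) top-left  bias=+0
    (9,0)@(19, 1): e=[-57,114,0] → ·  [on edge]
    (5,2)@(11, 5): e=[11,42,4] → █
    (6,2)@(13, 5): e=[-1,48,10] → ·
    (2,3)@(5, 7): e=[57,0,0] → █  [on edge]
    (3,3)@(7, 7): e=[45,6,6] → █
    (4,3)@(9, 7): e=[33,12,12] → █
    (6,3)@(13, 7): e=[9,24,24] → █
    (7,3)@(15, 7): e=[-3,30,30] → ·
    (2,4)@(5, 9): e=[67,-24,14] → ·
    (3,4)@(7, 9): e=[55,-18,20] → ·
    (4,4)@(9, 9): e=[43,-12,26] → ·
    (5,4)@(11, 9): e=[31,-6,32] → ·
    (6,4)@(13, 9): e=[19,0,38] → █  [on edge]
  covered (8 px):
    · · · · · · · · · ·
    · · · · · · · · · ·
    · · · · · █ · · · ·
    · · █ █ █ █ █ · · ·
    · · · · · · █ █ · ·

Final: [[5,2],[2,3],[3,3],[4,3],[5,3],[6,3],[6,4],[7,4]]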